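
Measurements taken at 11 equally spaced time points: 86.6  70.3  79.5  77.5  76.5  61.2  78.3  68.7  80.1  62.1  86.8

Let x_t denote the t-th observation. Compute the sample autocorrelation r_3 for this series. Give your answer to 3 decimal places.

Mean x̄ = (86.6 + 70.3 + 79.5 + 77.5 + 76.5 + 61.2 + 78.3 + 68.7 + 80.1 + 62.1 + 86.8)/11 = 75.2364
Numerator Σ_{t=1}^{8}(x_t−x̄)(x_{t+3}−x̄) = -225.7821
Denominator Σ(x_t−x̄)² = 757.4655
r_3 = -225.7821 / 757.4655 = -0.298

-0.298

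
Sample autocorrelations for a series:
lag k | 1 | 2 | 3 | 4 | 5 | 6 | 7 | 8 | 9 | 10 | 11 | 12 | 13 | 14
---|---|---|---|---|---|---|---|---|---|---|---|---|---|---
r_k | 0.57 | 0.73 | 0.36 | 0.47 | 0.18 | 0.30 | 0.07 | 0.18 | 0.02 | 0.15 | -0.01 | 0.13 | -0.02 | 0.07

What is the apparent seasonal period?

The largest autocorrelation is r_2 = 0.73; the remaining lags stay at or below 0.57.
The dominant spike at lag 2 indicates a seasonal period of 2.

2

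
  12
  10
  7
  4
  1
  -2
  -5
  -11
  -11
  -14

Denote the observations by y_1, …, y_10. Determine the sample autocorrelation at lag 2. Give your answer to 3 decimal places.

0.445

Mean ȳ = (12 + 10 + 7 + 4 + 1 − 2 − 5 − 11 − 11 − 14)/10 = -0.9000
Numerator Σ_{t=1}^{8}(y_t−ȳ)(y_{t+2}−ȳ) = 341.9800
Denominator Σ(y_t−ȳ)² = 768.9000
r_2 = 341.9800 / 768.9000 = 0.445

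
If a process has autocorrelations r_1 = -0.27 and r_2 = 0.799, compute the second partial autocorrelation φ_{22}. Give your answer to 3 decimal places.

0.783

φ_{22} = (r_2 − r_1²) / (1 − r_1²)
r_1² = (-0.27)² = 0.0729
Numerator = 0.799 − 0.0729 = 0.7261; denominator = 1 − 0.0729 = 0.9271
φ_{22} = 0.7261 / 0.9271 = 0.783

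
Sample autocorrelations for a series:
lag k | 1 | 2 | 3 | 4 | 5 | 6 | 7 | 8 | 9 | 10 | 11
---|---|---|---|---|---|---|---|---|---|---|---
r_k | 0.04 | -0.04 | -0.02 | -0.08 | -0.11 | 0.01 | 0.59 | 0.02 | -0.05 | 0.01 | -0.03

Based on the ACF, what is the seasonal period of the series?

The largest autocorrelation is r_7 = 0.59; the remaining lags stay at or below 0.04.
The dominant spike at lag 7 indicates a seasonal period of 7.

7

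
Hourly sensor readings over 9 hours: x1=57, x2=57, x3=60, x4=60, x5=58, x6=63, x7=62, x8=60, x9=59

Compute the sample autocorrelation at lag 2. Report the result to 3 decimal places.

Mean x̄ = (57 + 57 + 60 + 60 + 58 + 63 + 62 + 60 + 59)/9 = 59.5556
Numerator Σ_{t=1}^{7}(x_t−x̄)(x_{t+2}−x̄) = -5.0617
Denominator Σ(x_t−x̄)² = 34.2222
r_2 = -5.0617 / 34.2222 = -0.148

-0.148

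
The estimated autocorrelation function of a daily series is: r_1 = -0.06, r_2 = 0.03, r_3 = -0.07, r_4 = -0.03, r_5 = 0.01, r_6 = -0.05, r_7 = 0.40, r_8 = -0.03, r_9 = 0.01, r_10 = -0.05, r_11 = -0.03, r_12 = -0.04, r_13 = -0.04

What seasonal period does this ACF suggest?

The largest autocorrelation is r_7 = 0.40; the remaining lags stay at or below 0.03.
The dominant spike at lag 7 indicates a seasonal period of 7.

7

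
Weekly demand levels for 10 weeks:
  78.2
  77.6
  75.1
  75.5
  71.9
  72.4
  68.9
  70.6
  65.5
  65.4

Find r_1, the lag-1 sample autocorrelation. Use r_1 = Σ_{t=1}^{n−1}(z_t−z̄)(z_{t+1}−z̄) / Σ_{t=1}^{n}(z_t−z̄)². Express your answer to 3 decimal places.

Mean z̄ = (78.2 + 77.6 + 75.1 + 75.5 + 71.9 + 72.4 + 68.9 + 70.6 + 65.5 + 65.4)/10 = 72.1100
Numerator Σ_{t=1}^{9}(z_t−z̄)(z_{t+1}−z̄) = 117.4629
Denominator Σ(z_t−z̄)² = 189.0890
r_1 = 117.4629 / 189.0890 = 0.621

0.621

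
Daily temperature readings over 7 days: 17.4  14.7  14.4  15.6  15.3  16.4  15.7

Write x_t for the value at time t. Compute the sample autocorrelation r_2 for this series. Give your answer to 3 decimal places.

-0.285

Mean x̄ = (17.4 + 14.7 + 14.4 + 15.6 + 15.3 + 16.4 + 15.7)/7 = 15.6429
Σ(x_t−x̄)(x_{t+2}−x̄) = (-2.1839) + (0.0404) + (0.4261) + (-0.0324) + (-0.0196) = -1.7694
Denominator Σ(x_t−x̄)² = 6.2171
r_2 = -1.7694 / 6.2171 = -0.285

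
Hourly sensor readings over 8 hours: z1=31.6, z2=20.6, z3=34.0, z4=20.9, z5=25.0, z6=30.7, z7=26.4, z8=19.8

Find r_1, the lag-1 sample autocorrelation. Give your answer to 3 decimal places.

-0.541

Mean z̄ = (31.6 + 20.6 + 34.0 + 20.9 + 25.0 + 30.7 + 26.4 + 19.8)/8 = 26.1250
Deviations from mean: 5.4750, -5.5250, 7.8750, -5.2250, -1.1250, 4.5750, 0.2750, -6.3250
Σ(z_t−z̄)(z_{t+1}−z̄) = (-30.2494) + (-43.5094) + (-41.1469) + (5.8781) + (-5.1469) + (1.2581) + (-1.7394) = -114.6556
Denominator Σ(z_t−z̄)² = 212.0950
r_1 = -114.6556 / 212.0950 = -0.541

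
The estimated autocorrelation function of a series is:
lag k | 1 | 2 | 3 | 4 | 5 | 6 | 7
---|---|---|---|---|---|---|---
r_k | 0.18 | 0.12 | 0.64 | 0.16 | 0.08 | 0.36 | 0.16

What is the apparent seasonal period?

3

The largest autocorrelation is r_3 = 0.64, with a weaker echo at lag 6 (0.36); the remaining lags stay at or below 0.18.
The dominant spike at lag 3 indicates a seasonal period of 3.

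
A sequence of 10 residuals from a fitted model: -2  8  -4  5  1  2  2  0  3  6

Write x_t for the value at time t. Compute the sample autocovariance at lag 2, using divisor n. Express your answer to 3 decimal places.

4.058

Mean x̄ = (-2 + 8 − 4 + 5 + 1 + 2 + 2 + 0 + 3 + 6)/10 = 2.1000
Σ_{t=1}^{8}(x_t−x̄)(x_{t+2}−x̄) = 40.5800
γ_2 = 40.5800 / 10 = 4.058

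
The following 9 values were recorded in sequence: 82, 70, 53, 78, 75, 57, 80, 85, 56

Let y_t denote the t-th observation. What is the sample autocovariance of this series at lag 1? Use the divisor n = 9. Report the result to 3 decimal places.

-39.642

Mean ȳ = (82 + 70 + 53 + 78 + 75 + 57 + 80 + 85 + 56)/9 = 70.6667
Σ_{t=1}^{8}(y_t−ȳ)(y_{t+1}−ȳ) = -356.7778
γ_1 = -356.7778 / 9 = -39.642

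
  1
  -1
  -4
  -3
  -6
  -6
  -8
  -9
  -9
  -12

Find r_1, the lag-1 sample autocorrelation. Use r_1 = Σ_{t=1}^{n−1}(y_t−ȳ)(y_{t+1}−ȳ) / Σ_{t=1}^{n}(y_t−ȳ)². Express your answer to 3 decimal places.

Mean ȳ = (1 − 1 − 4 − 3 − 6 − 6 − 8 − 9 − 9 − 12)/10 = -5.7000
Numerator Σ_{t=1}^{9}(y_t−ȳ)(y_{t+1}−ȳ) = 83.3100
Denominator Σ(y_t−ȳ)² = 144.1000
r_1 = 83.3100 / 144.1000 = 0.578

0.578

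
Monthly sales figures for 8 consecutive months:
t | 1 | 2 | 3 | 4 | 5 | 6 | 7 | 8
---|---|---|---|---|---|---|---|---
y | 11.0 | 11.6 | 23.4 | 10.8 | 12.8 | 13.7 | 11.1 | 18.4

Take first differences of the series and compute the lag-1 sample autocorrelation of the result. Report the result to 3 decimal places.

First differences Δy: 0.6, 11.8, -12.6, 2.0, 0.9, -2.6, 7.3
Mean of differences = 1.0571
Numerator Σ(Δy_t−Δȳ)(Δy_{t+1}−Δȳ) = -186.9090
Denominator Σ(Δy_t−Δȳ)² = 355.3971
r_1(Δy) = -186.9090 / 355.3971 = -0.526

-0.526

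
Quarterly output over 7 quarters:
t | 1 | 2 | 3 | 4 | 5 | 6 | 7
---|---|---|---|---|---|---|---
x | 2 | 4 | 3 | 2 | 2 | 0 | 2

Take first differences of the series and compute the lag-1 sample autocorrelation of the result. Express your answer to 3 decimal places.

First differences Δx: 2, -1, -1, 0, -2, 2
Mean of differences = 0.0000
Numerator Σ(Δx_t−Δx̄)(Δx_{t+1}−Δx̄) = -5.0000
Denominator Σ(Δx_t−Δx̄)² = 14.0000
r_1(Δx) = -5.0000 / 14.0000 = -0.357

-0.357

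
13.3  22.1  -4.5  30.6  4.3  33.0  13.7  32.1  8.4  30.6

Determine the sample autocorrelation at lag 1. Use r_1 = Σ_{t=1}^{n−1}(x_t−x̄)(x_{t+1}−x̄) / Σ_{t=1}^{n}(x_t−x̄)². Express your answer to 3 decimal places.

Mean x̄ = (13.3 + 22.1 − 4.5 + 30.6 + 4.3 + 33.0 + 13.7 + 32.1 + 8.4 + 30.6)/10 = 18.3600
Numerator Σ_{t=1}^{9}(x_t−x̄)(x_{t+1}−x̄) = -1153.1716
Denominator Σ(x_t−x̄)² = 1583.5240
r_1 = -1153.1716 / 1583.5240 = -0.728

-0.728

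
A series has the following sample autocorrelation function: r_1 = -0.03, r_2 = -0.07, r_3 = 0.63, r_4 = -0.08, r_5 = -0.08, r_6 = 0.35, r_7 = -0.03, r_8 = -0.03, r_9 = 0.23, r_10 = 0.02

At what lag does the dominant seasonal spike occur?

The largest autocorrelation is r_3 = 0.63, with weaker echoes at lags 6 (0.35) and 9 (0.23); the remaining lags stay at or below 0.02.
The dominant spike at lag 3 indicates a seasonal period of 3.

3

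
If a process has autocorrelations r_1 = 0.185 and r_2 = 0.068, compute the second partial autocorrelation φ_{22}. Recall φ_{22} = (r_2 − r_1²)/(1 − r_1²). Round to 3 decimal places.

φ_{22} = (r_2 − r_1²) / (1 − r_1²)
r_1² = (0.185)² = 0.034225
Numerator = 0.068 − 0.0342 = 0.0338; denominator = 1 − 0.0342 = 0.9658
φ_{22} = 0.0338 / 0.9658 = 0.035

0.035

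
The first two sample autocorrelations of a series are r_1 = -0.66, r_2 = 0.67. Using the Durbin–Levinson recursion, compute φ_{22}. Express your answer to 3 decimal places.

φ_{22} = (r_2 − r_1²) / (1 − r_1²)
r_1² = (-0.66)² = 0.4356
Numerator = 0.67 − 0.4356 = 0.2344; denominator = 1 − 0.4356 = 0.5644
φ_{22} = 0.2344 / 0.5644 = 0.415

0.415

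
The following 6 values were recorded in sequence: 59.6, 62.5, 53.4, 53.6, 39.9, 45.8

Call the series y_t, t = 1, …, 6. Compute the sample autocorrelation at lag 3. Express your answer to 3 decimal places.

Mean ȳ = (59.6 + 62.5 + 53.4 + 53.6 + 39.9 + 45.8)/6 = 52.4667
Deviations from mean: 7.1333, 10.0333, 0.9333, 1.1333, -12.5667, -6.6667
Numerator Σ_{t=1}^{3}(y_t−ȳ)(y_{t+3}−ȳ) = -124.2233
Denominator Σ(y_t−ȳ)² = 356.0733
r_3 = -124.2233 / 356.0733 = -0.349

-0.349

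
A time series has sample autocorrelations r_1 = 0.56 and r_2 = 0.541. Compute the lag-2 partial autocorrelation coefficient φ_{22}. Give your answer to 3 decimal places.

φ_{22} = (r_2 − r_1²) / (1 − r_1²)
r_1² = (0.56)² = 0.3136
Numerator = 0.541 − 0.3136 = 0.2274; denominator = 1 − 0.3136 = 0.6864
φ_{22} = 0.2274 / 0.6864 = 0.331

0.331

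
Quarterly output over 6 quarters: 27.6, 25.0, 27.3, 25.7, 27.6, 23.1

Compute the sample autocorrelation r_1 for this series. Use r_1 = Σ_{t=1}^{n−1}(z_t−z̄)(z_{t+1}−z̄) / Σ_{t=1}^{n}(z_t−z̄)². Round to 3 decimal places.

Mean z̄ = (27.6 + 25.0 + 27.3 + 25.7 + 27.6 + 23.1)/6 = 26.0500
Numerator Σ_{t=1}^{5}(z_t−z̄)(z_{t+1}−z̄) = -8.4925
Denominator Σ(z_t−z̄)² = 16.2950
r_1 = -8.4925 / 16.2950 = -0.521

-0.521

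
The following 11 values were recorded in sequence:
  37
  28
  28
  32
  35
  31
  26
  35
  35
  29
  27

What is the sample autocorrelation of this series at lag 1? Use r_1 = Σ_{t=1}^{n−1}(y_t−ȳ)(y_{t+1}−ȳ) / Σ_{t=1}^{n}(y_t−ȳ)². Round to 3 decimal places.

-0.082

Mean ȳ = (37 + 28 + 28 + 32 + 35 + 31 + 26 + 35 + 35 + 29 + 27)/11 = 31.1818
Numerator Σ_{t=1}^{10}(y_t−ȳ)(y_{t+1}−ȳ) = -12.0331
Denominator Σ(y_t−ȳ)² = 147.6364
r_1 = -12.0331 / 147.6364 = -0.082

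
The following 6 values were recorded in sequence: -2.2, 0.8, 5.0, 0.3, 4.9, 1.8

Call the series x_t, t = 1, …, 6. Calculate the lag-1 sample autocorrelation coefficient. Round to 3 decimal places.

Mean x̄ = (-2.2 + 0.8 + 5.0 + 0.3 + 4.9 + 1.8)/6 = 1.7667
Deviations from mean: -3.9667, -0.9667, 3.2333, -1.4667, 3.1333, 0.0333
Numerator Σ_{t=1}^{5}(x_t−x̄)(x_{t+1}−x̄) = -8.5244
Denominator Σ(x_t−x̄)² = 39.0933
r_1 = -8.5244 / 39.0933 = -0.218

-0.218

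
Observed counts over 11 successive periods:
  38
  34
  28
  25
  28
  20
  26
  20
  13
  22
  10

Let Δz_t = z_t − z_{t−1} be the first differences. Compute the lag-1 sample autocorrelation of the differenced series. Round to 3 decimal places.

First differences Δz: -4, -6, -3, 3, -8, 6, -6, -7, 9, -12
Mean of differences = -2.8000
Numerator Σ(Δz_t−Δz̄)(Δz_{t+1}−Δz̄) = -245.4400
Denominator Σ(Δz_t−Δz̄)² = 401.6000
r_1(Δz) = -245.4400 / 401.6000 = -0.611

-0.611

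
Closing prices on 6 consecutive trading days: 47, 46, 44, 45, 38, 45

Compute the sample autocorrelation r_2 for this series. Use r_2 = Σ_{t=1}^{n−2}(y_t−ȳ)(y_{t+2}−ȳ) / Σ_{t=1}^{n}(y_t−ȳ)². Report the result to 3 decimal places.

Mean ȳ = (47 + 46 + 44 + 45 + 38 + 45)/6 = 44.1667
Numerator Σ_{t=1}^{4}(y_t−ȳ)(y_{t+2}−ȳ) = 2.7778
Denominator Σ(y_t−ȳ)² = 50.8333
r_2 = 2.7778 / 50.8333 = 0.055

0.055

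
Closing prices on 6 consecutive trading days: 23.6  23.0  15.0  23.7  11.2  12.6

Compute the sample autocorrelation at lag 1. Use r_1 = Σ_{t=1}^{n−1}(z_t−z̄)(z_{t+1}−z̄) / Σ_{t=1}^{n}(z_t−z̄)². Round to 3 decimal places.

Mean z̄ = (23.6 + 23.0 + 15.0 + 23.7 + 11.2 + 12.6)/6 = 18.1833
Deviations from mean: 5.4167, 4.8167, -3.1833, 5.5167, -6.9833, -5.5833
Σ(z_t−z̄)(z_{t+1}−z̄) = (26.0903) + (-15.3331) + (-17.5614) + (-38.5247) + (38.9903) = -6.3386
Denominator Σ(z_t−z̄)² = 173.0483
r_1 = -6.3386 / 173.0483 = -0.037

-0.037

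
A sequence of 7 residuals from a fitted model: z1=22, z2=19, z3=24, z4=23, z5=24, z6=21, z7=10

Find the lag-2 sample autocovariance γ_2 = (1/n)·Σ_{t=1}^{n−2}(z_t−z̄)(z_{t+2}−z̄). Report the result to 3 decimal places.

-3.012

Mean z̄ = (22 + 19 + 24 + 23 + 24 + 21 + 10)/7 = 20.4286
Σ_{t=1}^{5}(z_t−z̄)(z_{t+2}−z̄) = -21.0816
γ_2 = -21.0816 / 7 = -3.012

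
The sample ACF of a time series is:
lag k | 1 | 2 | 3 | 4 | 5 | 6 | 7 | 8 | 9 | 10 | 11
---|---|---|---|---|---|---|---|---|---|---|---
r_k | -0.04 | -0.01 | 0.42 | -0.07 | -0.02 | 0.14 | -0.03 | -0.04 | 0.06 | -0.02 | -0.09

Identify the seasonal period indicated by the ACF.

The largest autocorrelation is r_3 = 0.42; the remaining lags stay at or below 0.14.
The dominant spike at lag 3 indicates a seasonal period of 3.

3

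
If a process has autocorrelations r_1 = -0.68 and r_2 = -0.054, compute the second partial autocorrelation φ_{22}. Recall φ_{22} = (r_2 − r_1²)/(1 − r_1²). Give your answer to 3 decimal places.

-0.961

φ_{22} = (r_2 − r_1²) / (1 − r_1²)
r_1² = (-0.68)² = 0.4624
Numerator = -0.054 − 0.4624 = -0.5164; denominator = 1 − 0.4624 = 0.5376
φ_{22} = -0.5164 / 0.5376 = -0.961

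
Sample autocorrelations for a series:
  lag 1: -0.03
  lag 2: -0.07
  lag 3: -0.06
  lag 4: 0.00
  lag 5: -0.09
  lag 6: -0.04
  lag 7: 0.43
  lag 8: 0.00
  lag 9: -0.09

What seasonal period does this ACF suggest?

The largest autocorrelation is r_7 = 0.43; the remaining lags stay at or below 0.00.
The dominant spike at lag 7 indicates a seasonal period of 7.

7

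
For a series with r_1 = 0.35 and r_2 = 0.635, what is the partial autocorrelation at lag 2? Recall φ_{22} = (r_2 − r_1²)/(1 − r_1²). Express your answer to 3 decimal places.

φ_{22} = (r_2 − r_1²) / (1 − r_1²)
r_1² = (0.35)² = 0.1225
Numerator = 0.635 − 0.1225 = 0.5125; denominator = 1 − 0.1225 = 0.8775
φ_{22} = 0.5125 / 0.8775 = 0.584

0.584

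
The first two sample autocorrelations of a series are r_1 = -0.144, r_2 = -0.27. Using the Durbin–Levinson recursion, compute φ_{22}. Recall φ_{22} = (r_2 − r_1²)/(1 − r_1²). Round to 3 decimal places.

-0.297

φ_{22} = (r_2 − r_1²) / (1 − r_1²)
r_1² = (-0.144)² = 0.020736
Numerator = -0.27 − 0.0207 = -0.2907; denominator = 1 − 0.0207 = 0.9793
φ_{22} = -0.2907 / 0.9793 = -0.297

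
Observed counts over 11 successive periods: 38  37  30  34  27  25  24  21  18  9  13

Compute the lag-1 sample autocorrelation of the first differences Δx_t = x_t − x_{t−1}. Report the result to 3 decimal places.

First differences Δx: -1, -7, 4, -7, -2, -1, -3, -3, -9, 4
Mean of differences = -2.5000
Numerator Σ(Δx_t−Δx̄)(Δx_{t+1}−Δx̄) = -106.2500
Denominator Σ(Δx_t−Δx̄)² = 172.5000
r_1(Δx) = -106.2500 / 172.5000 = -0.616

-0.616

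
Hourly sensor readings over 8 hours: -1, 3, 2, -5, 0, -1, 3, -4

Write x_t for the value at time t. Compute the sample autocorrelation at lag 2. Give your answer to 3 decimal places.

-0.153

Mean x̄ = (-1 + 3 + 2 − 5 + 0 − 1 + 3 − 4)/8 = -0.3750
Deviations from mean: -0.6250, 3.3750, 2.3750, -4.6250, 0.3750, -0.6250, 3.3750, -3.6250
Σ(x_t−x̄)(x_{t+2}−x̄) = (-1.4844) + (-15.6094) + (0.8906) + (2.8906) + (1.2656) + (2.2656) = -9.7813
Denominator Σ(x_t−x̄)² = 63.8750
r_2 = -9.7813 / 63.8750 = -0.153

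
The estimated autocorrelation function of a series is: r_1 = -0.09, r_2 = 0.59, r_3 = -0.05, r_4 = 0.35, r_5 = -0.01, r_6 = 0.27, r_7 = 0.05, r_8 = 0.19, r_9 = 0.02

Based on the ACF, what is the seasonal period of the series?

2

The largest autocorrelation is r_2 = 0.59, with weaker echoes at lags 4 (0.35), 6 (0.27) and 8 (0.19); the remaining lags stay at or below 0.05.
The dominant spike at lag 2 indicates a seasonal period of 2.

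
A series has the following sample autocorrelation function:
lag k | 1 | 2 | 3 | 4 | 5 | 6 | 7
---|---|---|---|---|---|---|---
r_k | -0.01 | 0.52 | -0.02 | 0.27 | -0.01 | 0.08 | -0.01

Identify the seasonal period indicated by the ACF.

2

The largest autocorrelation is r_2 = 0.52, with a weaker echo at lag 4 (0.27); the remaining lags stay at or below 0.08.
The dominant spike at lag 2 indicates a seasonal period of 2.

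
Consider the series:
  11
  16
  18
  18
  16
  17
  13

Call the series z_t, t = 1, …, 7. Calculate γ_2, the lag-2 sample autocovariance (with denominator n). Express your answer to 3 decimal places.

-0.950

Mean z̄ = (11 + 16 + 18 + 18 + 16 + 17 + 13)/7 = 15.5714
Deviations: -4.5714, 0.4286, 2.4286, 2.4286, 0.4286, 1.4286, -2.5714
Σ_{t=1}^{5}(z_t−z̄)(z_{t+2}−z̄) = -6.6531
γ_2 = -6.6531 / 7 = -0.950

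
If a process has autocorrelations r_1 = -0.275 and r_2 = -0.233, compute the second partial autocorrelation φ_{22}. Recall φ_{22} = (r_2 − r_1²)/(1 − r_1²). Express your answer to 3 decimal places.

-0.334

φ_{22} = (r_2 − r_1²) / (1 − r_1²)
r_1² = (-0.275)² = 0.075625
Numerator = -0.233 − 0.0756 = -0.3086; denominator = 1 − 0.0756 = 0.9244
φ_{22} = -0.3086 / 0.9244 = -0.334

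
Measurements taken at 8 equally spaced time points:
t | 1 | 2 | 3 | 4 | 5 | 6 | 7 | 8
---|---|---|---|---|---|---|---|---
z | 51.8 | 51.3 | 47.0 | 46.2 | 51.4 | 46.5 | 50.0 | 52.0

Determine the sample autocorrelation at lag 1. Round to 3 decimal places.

-0.094

Mean z̄ = (51.8 + 51.3 + 47.0 + 46.2 + 51.4 + 46.5 + 50.0 + 52.0)/8 = 49.5250
Deviations from mean: 2.2750, 1.7750, -2.5250, -3.3250, 1.8750, -3.0250, 0.4750, 2.4750
Σ(z_t−z̄)(z_{t+1}−z̄) = (4.0381) + (-4.4819) + (8.3956) + (-6.2344) + (-5.6719) + (-1.4369) + (1.1756) = -4.2156
Denominator Σ(z_t−z̄)² = 44.7750
r_1 = -4.2156 / 44.7750 = -0.094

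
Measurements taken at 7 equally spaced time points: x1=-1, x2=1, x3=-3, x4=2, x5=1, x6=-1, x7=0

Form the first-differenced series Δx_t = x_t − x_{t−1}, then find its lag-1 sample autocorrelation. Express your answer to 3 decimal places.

First differences Δx: 2, -4, 5, -1, -2, 1
Mean of differences = 0.1667
Numerator Σ(Δx_t−Δx̄)(Δx_{t+1}−Δx̄) = -32.6944
Denominator Σ(Δx_t−Δx̄)² = 50.8333
r_1(Δx) = -32.6944 / 50.8333 = -0.643

-0.643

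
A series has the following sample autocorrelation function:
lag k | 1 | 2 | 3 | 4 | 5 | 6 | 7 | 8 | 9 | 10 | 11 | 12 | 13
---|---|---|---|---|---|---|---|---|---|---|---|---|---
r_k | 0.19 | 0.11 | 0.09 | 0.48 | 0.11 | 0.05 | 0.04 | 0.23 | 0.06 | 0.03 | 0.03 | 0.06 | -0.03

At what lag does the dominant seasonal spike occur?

The largest autocorrelation is r_4 = 0.48, with a weaker echo at lag 8 (0.23); the remaining lags stay at or below 0.19.
The dominant spike at lag 4 indicates a seasonal period of 4.

4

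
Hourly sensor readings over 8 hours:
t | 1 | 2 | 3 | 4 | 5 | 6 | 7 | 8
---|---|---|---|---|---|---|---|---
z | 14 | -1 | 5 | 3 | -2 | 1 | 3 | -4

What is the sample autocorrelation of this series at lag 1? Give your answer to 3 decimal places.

-0.222

Mean z̄ = (14 − 1 + 5 + 3 − 2 + 1 + 3 − 4)/8 = 2.3750
Numerator Σ_{t=1}^{7}(z_t−z̄)(z_{t+1}−z̄) = -48.0156
Denominator Σ(z_t−z̄)² = 215.8750
r_1 = -48.0156 / 215.8750 = -0.222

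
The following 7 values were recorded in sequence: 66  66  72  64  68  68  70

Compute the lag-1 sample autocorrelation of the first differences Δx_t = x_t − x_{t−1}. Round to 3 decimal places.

First differences Δx: 0, 6, -8, 4, 0, 2
Mean of differences = 0.6667
Numerator Σ(Δx_t−Δx̄)(Δx_{t+1}−Δx̄) = -81.7778
Denominator Σ(Δx_t−Δx̄)² = 117.3333
r_1(Δx) = -81.7778 / 117.3333 = -0.697

-0.697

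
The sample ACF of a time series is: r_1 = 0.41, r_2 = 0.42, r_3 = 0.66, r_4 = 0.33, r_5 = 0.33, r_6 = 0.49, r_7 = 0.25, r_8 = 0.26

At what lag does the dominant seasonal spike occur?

3

The largest autocorrelation is r_3 = 0.66, with a weaker echo at lag 6 (0.49); the remaining lags stay at or below 0.42.
The dominant spike at lag 3 indicates a seasonal period of 3.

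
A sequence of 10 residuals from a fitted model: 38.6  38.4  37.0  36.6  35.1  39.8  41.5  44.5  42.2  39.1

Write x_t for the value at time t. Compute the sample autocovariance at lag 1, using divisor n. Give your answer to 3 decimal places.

4.520

Mean x̄ = (38.6 + 38.4 + 37.0 + 36.6 + 35.1 + 39.8 + 41.5 + 44.5 + 42.2 + 39.1)/10 = 39.2800
Σ_{t=1}^{9}(x_t−x̄)(x_{t+1}−x̄) = 45.2036
γ_1 = 45.2036 / 10 = 4.520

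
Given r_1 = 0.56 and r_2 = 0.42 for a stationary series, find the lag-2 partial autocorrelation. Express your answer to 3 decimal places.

0.155

φ_{22} = (r_2 − r_1²) / (1 − r_1²)
r_1² = (0.56)² = 0.3136
Numerator = 0.42 − 0.3136 = 0.1064; denominator = 1 − 0.3136 = 0.6864
φ_{22} = 0.1064 / 0.6864 = 0.155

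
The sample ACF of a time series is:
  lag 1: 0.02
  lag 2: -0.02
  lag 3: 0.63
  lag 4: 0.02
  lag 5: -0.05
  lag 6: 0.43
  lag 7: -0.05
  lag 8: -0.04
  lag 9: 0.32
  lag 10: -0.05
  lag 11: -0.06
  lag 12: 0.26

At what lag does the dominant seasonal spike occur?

The largest autocorrelation is r_3 = 0.63, with weaker echoes at lags 6 (0.43), 9 (0.32) and 12 (0.26); the remaining lags stay at or below 0.02.
The dominant spike at lag 3 indicates a seasonal period of 3.

3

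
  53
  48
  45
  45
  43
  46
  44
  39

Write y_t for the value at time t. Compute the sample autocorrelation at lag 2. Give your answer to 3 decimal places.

-0.034

Mean ȳ = (53 + 48 + 45 + 45 + 43 + 46 + 44 + 39)/8 = 45.3750
Deviations from mean: 7.6250, 2.6250, -0.3750, -0.3750, -2.3750, 0.6250, -1.3750, -6.3750
Σ(y_t−ȳ)(y_{t+2}−ȳ) = (-2.8594) + (-0.9844) + (0.8906) + (-0.2344) + (3.2656) + (-3.9844) = -3.9063
Denominator Σ(y_t−ȳ)² = 113.8750
r_2 = -3.9063 / 113.8750 = -0.034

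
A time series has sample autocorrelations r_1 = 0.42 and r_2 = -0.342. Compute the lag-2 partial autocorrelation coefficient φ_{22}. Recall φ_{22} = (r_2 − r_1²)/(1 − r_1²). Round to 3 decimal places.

φ_{22} = (r_2 − r_1²) / (1 − r_1²)
r_1² = (0.42)² = 0.1764
Numerator = -0.342 − 0.1764 = -0.5184; denominator = 1 − 0.1764 = 0.8236
φ_{22} = -0.5184 / 0.8236 = -0.629

-0.629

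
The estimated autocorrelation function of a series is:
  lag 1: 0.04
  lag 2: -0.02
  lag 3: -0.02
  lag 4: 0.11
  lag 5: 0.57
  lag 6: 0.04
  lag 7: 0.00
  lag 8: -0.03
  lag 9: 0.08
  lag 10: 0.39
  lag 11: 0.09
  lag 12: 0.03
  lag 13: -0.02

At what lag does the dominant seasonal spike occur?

5

The largest autocorrelation is r_5 = 0.57, with a weaker echo at lag 10 (0.39); the remaining lags stay at or below 0.11.
The dominant spike at lag 5 indicates a seasonal period of 5.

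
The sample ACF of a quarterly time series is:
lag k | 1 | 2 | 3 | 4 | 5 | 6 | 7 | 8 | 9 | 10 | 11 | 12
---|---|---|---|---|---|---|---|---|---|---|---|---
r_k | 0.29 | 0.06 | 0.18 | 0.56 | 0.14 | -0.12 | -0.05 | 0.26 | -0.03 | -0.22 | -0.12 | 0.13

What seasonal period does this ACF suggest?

4

The largest autocorrelation is r_4 = 0.56; the remaining lags stay at or below 0.29. The elevated value at lag 1 (0.29), dropping to 0.06 at lag 2, reflects decaying short-term dependence rather than seasonality.
The dominant spike at lag 4 indicates a seasonal period of 4.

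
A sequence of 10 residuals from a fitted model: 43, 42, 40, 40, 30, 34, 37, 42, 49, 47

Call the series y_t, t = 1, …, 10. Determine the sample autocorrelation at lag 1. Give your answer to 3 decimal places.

0.555

Mean ȳ = (43 + 42 + 40 + 40 + 30 + 34 + 37 + 42 + 49 + 47)/10 = 40.4000
Numerator Σ_{t=1}^{9}(y_t−ȳ)(y_{t+1}−ȳ) = 161.2400
Denominator Σ(y_t−ȳ)² = 290.4000
r_1 = 161.2400 / 290.4000 = 0.555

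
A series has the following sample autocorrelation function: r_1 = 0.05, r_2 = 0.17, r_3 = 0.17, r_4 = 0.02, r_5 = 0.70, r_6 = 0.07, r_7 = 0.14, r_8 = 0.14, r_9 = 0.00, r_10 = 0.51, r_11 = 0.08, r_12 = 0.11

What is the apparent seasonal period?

5

The largest autocorrelation is r_5 = 0.70, with a weaker echo at lag 10 (0.51); the remaining lags stay at or below 0.17.
The dominant spike at lag 5 indicates a seasonal period of 5.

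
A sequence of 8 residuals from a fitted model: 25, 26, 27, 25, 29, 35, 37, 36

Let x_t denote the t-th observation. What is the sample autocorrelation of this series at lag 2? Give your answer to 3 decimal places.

Mean x̄ = (25 + 26 + 27 + 25 + 29 + 35 + 37 + 36)/8 = 30.0000
Σ(x_t−x̄)(x_{t+2}−x̄) = (15.0000) + (20.0000) + (3.0000) + (-25.0000) + (-7.0000) + (30.0000) = 36.0000
Denominator Σ(x_t−x̄)² = 186.0000
r_2 = 36.0000 / 186.0000 = 0.194

0.194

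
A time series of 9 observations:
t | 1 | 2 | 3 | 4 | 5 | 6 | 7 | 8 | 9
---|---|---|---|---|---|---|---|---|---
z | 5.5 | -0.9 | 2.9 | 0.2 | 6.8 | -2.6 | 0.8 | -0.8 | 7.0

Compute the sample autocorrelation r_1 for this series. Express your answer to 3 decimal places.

Mean z̄ = (5.5 − 0.9 + 2.9 + 0.2 + 6.8 − 2.6 + 0.8 − 0.8 + 7.0)/9 = 2.1000
Numerator Σ_{t=1}^{8}(z_t−z̄)(z_{t+1}−z̄) = -49.4700
Denominator Σ(z_t−z̄)² = 103.1000
r_1 = -49.4700 / 103.1000 = -0.480

-0.480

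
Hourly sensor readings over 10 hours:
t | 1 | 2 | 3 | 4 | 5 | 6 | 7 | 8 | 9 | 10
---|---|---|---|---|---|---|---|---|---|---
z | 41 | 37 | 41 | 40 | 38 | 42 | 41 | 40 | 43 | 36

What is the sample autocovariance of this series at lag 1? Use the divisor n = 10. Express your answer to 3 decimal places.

Mean z̄ = (41 + 37 + 41 + 40 + 38 + 42 + 41 + 40 + 43 + 36)/10 = 39.9000
Σ_{t=1}^{9}(z_t−z̄)(z_{t+1}−z̄) = -19.8100
γ_1 = -19.8100 / 10 = -1.981

-1.981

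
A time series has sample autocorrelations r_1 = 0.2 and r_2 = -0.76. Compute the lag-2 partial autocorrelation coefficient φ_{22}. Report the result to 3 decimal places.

-0.833

φ_{22} = (r_2 − r_1²) / (1 − r_1²)
r_1² = (0.2)² = 0.04
Numerator = -0.76 − 0.0400 = -0.8000; denominator = 1 − 0.0400 = 0.9600
φ_{22} = -0.8000 / 0.9600 = -0.833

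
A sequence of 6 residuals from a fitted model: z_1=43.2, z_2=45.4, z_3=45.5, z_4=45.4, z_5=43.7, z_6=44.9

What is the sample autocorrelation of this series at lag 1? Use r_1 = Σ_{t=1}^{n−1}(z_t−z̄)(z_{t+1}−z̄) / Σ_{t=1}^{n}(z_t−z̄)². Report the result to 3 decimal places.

-0.165

Mean z̄ = (43.2 + 45.4 + 45.5 + 45.4 + 43.7 + 44.9)/6 = 44.6833
Deviations from mean: -1.4833, 0.7167, 0.8167, 0.7167, -0.9833, 0.2167
Numerator Σ_{t=1}^{5}(z_t−z̄)(z_{t+1}−z̄) = -0.8103
Denominator Σ(z_t−z̄)² = 4.9083
r_1 = -0.8103 / 4.9083 = -0.165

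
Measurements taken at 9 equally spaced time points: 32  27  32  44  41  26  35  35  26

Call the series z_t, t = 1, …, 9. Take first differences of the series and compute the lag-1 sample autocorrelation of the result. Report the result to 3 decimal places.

-0.146

First differences Δz: -5, 5, 12, -3, -15, 9, 0, -9
Mean of differences = -0.7500
Numerator Σ(Δz_t−Δz̄)(Δz_{t+1}−Δz̄) = -85.5625
Denominator Σ(Δz_t−Δz̄)² = 585.5000
r_1(Δz) = -85.5625 / 585.5000 = -0.146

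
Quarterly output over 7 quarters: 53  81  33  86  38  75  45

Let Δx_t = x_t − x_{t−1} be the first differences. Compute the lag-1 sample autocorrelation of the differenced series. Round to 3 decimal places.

First differences Δx: 28, -48, 53, -48, 37, -30
Mean of differences = -1.3333
Numerator Σ(Δx_t−Δx̄)(Δx_{t+1}−Δx̄) = -9327.7778
Denominator Σ(Δx_t−Δx̄)² = 10459.3333
r_1(Δx) = -9327.7778 / 10459.3333 = -0.892

-0.892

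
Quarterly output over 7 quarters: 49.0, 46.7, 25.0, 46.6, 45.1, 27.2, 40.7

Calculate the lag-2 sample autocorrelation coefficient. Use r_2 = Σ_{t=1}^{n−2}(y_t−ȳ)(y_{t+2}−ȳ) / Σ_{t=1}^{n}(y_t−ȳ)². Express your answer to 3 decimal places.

Mean ȳ = (49.0 + 46.7 + 25.0 + 46.6 + 45.1 + 27.2 + 40.7)/7 = 40.0429
Deviations from mean: 8.9571, 6.6571, -15.0429, 6.5571, 5.0571, -12.8429, 0.6571
Σ(y_t−ȳ)(y_{t+2}−ȳ) = (-134.7410) + (43.6518) + (-76.0739) + (-84.2124) + (3.3233) = -248.0522
Denominator Σ(y_t−ȳ)² = 584.7771
r_2 = -248.0522 / 584.7771 = -0.424

-0.424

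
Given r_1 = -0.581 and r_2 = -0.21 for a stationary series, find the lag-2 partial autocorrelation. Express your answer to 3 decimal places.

-0.827

φ_{22} = (r_2 − r_1²) / (1 − r_1²)
r_1² = (-0.581)² = 0.337561
Numerator = -0.21 − 0.3376 = -0.5476; denominator = 1 − 0.3376 = 0.6624
φ_{22} = -0.5476 / 0.6624 = -0.827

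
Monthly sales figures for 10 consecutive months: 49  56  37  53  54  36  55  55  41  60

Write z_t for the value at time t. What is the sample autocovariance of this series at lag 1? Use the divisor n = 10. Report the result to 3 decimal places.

-35.236

Mean z̄ = (49 + 56 + 37 + 53 + 54 + 36 + 55 + 55 + 41 + 60)/10 = 49.6000
Σ_{t=1}^{9}(z_t−z̄)(z_{t+1}−z̄) = -352.3600
γ_1 = -352.3600 / 10 = -35.236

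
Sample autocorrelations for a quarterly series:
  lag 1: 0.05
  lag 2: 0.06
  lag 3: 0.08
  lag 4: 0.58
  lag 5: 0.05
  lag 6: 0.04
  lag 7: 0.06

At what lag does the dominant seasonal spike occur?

The largest autocorrelation is r_4 = 0.58; the remaining lags stay at or below 0.08.
The dominant spike at lag 4 indicates a seasonal period of 4.

4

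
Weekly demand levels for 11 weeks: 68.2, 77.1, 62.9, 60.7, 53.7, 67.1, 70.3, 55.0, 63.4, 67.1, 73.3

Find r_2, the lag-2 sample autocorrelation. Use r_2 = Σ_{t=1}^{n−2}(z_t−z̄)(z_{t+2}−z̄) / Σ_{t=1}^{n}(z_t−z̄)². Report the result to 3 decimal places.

Mean z̄ = (68.2 + 77.1 + 62.9 + 60.7 + 53.7 + 67.1 + 70.3 + 55.0 + 63.4 + 67.1 + 73.3)/11 = 65.3455
Numerator Σ_{t=1}^{9}(z_t−z̄)(z_{t+2}−z̄) = -160.3732
Denominator Σ(z_t−z̄)² = 514.2873
r_2 = -160.3732 / 514.2873 = -0.312

-0.312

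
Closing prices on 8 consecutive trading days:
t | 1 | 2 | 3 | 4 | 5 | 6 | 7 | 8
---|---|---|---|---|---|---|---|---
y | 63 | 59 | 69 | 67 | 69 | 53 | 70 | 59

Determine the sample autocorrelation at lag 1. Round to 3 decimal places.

Mean ȳ = (63 + 59 + 69 + 67 + 69 + 53 + 70 + 59)/8 = 63.6250
Numerator Σ_{t=1}^{7}(y_t−ȳ)(y_{t+1}−ȳ) = -140.0156
Denominator Σ(y_t−ȳ)² = 265.8750
r_1 = -140.0156 / 265.8750 = -0.527

-0.527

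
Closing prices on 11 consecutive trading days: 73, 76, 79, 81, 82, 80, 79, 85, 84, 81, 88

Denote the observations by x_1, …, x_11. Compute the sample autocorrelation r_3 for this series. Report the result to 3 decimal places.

0.153

Mean x̄ = (73 + 76 + 79 + 81 + 82 + 80 + 79 + 85 + 84 + 81 + 88)/11 = 80.7273
Numerator Σ_{t=1}^{8}(x_t−x̄)(x_{t+3}−x̄) = 26.3223
Denominator Σ(x_t−x̄)² = 172.1818
r_3 = 26.3223 / 172.1818 = 0.153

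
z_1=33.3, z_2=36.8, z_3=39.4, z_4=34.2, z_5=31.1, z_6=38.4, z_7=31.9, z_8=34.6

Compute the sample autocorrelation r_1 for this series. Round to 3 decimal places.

Mean z̄ = (33.3 + 36.8 + 39.4 + 34.2 + 31.1 + 38.4 + 31.9 + 34.6)/8 = 34.9625
Deviations from mean: -1.6625, 1.8375, 4.4375, -0.7625, -3.8625, 3.4375, -3.0625, -0.3625
Σ(z_t−z̄)(z_{t+1}−z̄) = (-3.0548) + (8.1539) + (-3.3836) + (2.9452) + (-13.2773) + (-10.5273) + (1.1102) = -18.0339
Denominator Σ(z_t−z̄)² = 62.6588
r_1 = -18.0339 / 62.6588 = -0.288

-0.288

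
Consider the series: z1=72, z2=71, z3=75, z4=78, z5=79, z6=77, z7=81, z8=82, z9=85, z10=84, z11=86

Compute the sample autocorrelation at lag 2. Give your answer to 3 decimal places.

Mean z̄ = (72 + 71 + 75 + 78 + 79 + 77 + 81 + 82 + 85 + 84 + 86)/11 = 79.0909
Numerator Σ_{t=1}^{9}(z_t−z̄)(z_{t+2}−z̄) = 100.6198
Denominator Σ(z_t−z̄)² = 256.9091
r_2 = 100.6198 / 256.9091 = 0.392

0.392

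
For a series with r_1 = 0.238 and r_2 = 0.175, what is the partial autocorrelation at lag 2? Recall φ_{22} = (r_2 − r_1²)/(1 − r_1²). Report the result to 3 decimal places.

φ_{22} = (r_2 − r_1²) / (1 − r_1²)
r_1² = (0.238)² = 0.056644
Numerator = 0.175 − 0.0566 = 0.1184; denominator = 1 − 0.0566 = 0.9434
φ_{22} = 0.1184 / 0.9434 = 0.125

0.125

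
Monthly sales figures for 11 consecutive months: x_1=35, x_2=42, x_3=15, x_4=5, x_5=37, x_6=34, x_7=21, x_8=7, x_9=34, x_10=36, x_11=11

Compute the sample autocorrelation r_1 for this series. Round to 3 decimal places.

Mean x̄ = (35 + 42 + 15 + 5 + 37 + 34 + 21 + 7 + 34 + 36 + 11)/11 = 25.1818
Numerator Σ_{t=1}^{10}(x_t−x̄)(x_{t+1}−x̄) = -114.1240
Denominator Σ(x_t−x̄)² = 1851.6364
r_1 = -114.1240 / 1851.6364 = -0.062

-0.062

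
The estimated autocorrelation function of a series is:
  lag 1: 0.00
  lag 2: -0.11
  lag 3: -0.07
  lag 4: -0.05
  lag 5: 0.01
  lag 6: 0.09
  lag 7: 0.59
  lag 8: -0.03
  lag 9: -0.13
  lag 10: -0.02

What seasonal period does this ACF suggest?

The largest autocorrelation is r_7 = 0.59; the remaining lags stay at or below 0.09.
The dominant spike at lag 7 indicates a seasonal period of 7.

7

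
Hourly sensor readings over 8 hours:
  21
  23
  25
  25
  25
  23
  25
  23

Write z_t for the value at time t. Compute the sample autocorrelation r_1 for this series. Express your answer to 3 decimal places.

Mean z̄ = (21 + 23 + 25 + 25 + 25 + 23 + 25 + 23)/8 = 23.7500
Deviations from mean: -2.7500, -0.7500, 1.2500, 1.2500, 1.2500, -0.7500, 1.2500, -0.7500
Numerator Σ_{t=1}^{7}(z_t−z̄)(z_{t+1}−z̄) = 1.4375
Denominator Σ(z_t−z̄)² = 15.5000
r_1 = 1.4375 / 15.5000 = 0.093

0.093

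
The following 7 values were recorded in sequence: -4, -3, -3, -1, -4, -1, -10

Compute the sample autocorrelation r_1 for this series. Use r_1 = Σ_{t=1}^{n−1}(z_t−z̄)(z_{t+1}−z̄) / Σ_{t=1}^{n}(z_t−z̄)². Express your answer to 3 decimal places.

-0.295

Mean z̄ = (-4 − 3 − 3 − 1 − 4 − 1 − 10)/7 = -3.7143
Deviations from mean: -0.2857, 0.7143, 0.7143, 2.7143, -0.2857, 2.7143, -6.2857
Σ(z_t−z̄)(z_{t+1}−z̄) = (-0.2041) + (0.5102) + (1.9388) + (-0.7755) + (-0.7755) + (-17.0612) = -16.3673
Denominator Σ(z_t−z̄)² = 55.4286
r_1 = -16.3673 / 55.4286 = -0.295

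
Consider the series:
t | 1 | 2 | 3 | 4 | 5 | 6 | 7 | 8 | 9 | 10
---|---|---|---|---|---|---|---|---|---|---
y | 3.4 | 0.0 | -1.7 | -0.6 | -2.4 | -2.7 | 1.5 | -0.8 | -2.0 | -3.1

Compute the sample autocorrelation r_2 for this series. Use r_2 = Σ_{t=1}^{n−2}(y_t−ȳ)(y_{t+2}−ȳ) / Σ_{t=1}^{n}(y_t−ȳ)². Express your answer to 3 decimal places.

Mean ȳ = (3.4 + 0.0 − 1.7 − 0.6 − 2.4 − 2.7 + 1.5 − 0.8 − 2.0 − 3.1)/10 = -0.8400
Numerator Σ_{t=1}^{8}(y_t−ȳ)(y_{t+2}−ȳ) = -9.0792
Denominator Σ(y_t−ȳ)² = 37.3040
r_2 = -9.0792 / 37.3040 = -0.243

-0.243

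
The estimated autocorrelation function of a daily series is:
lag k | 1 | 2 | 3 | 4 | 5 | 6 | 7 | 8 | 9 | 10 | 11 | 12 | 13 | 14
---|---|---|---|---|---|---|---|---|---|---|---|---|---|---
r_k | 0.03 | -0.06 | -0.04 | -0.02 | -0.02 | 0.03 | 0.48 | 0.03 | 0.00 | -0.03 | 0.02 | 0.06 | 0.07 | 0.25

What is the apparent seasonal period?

7

The largest autocorrelation is r_7 = 0.48, with a weaker echo at lag 14 (0.25); the remaining lags stay at or below 0.07.
The dominant spike at lag 7 indicates a seasonal period of 7.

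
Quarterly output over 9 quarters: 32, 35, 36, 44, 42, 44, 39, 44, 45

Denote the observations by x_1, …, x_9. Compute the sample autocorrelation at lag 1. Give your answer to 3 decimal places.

0.391

Mean x̄ = (32 + 35 + 36 + 44 + 42 + 44 + 39 + 44 + 45)/9 = 40.1111
Numerator Σ_{t=1}^{8}(x_t−x̄)(x_{t+1}−x̄) = 71.5432
Denominator Σ(x_t−x̄)² = 182.8889
r_1 = 71.5432 / 182.8889 = 0.391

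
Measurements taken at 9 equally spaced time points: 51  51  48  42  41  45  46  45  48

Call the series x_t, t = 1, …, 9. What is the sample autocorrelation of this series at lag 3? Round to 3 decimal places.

Mean x̄ = (51 + 51 + 48 + 42 + 41 + 45 + 46 + 45 + 48)/9 = 46.3333
Σ(x_t−x̄)(x_{t+3}−x̄) = (-20.2222) + (-24.8889) + (-2.2222) + (1.4444) + (7.1111) + (-2.2222) = -41.0000
Denominator Σ(x_t−x̄)² = 100.0000
r_3 = -41.0000 / 100.0000 = -0.410

-0.410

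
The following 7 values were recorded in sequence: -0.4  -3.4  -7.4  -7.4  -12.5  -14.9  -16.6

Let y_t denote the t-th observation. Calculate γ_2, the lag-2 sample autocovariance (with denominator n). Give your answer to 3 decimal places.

Mean ȳ = (-0.4 − 3.4 − 7.4 − 7.4 − 12.5 − 14.9 − 16.6)/7 = -8.9429
Σ_{t=1}^{5}(y_t−ȳ)(y_{t+2}−ȳ) = 34.2906
γ_2 = 34.2906 / 7 = 4.899

4.899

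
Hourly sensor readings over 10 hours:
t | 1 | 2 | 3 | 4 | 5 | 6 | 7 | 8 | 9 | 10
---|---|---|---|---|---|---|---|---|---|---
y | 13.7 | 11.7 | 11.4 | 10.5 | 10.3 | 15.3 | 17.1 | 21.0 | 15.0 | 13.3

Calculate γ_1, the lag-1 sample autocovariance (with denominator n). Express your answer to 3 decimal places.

Mean ȳ = (13.7 + 11.7 + 11.4 + 10.5 + 10.3 + 15.3 + 17.1 + 21.0 + 15.0 + 13.3)/10 = 13.9300
Σ_{t=1}^{9}(y_t−ȳ)(y_{t+1}−ȳ) = 55.9561
γ_1 = 55.9561 / 10 = 5.596

5.596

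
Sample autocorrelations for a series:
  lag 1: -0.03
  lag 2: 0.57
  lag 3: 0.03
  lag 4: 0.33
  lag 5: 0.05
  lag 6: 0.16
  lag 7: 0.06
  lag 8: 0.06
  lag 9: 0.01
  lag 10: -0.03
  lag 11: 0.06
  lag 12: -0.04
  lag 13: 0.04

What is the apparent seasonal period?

The largest autocorrelation is r_2 = 0.57, with weaker echoes at lags 4 (0.33) and 6 (0.16); the remaining lags stay at or below 0.06.
The dominant spike at lag 2 indicates a seasonal period of 2.

2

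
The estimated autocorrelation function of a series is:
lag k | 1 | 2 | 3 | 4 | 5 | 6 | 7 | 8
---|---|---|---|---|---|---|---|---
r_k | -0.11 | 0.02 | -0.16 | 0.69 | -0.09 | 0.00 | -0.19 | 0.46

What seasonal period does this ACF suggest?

The largest autocorrelation is r_4 = 0.69, with a weaker echo at lag 8 (0.46); the remaining lags stay at or below 0.02.
The dominant spike at lag 4 indicates a seasonal period of 4.

4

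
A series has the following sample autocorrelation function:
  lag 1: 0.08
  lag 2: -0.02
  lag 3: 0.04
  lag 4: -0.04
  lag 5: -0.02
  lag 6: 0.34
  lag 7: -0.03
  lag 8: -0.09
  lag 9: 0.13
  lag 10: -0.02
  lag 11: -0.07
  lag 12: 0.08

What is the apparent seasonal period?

6

The largest autocorrelation is r_6 = 0.34; the remaining lags stay at or below 0.13.
The dominant spike at lag 6 indicates a seasonal period of 6.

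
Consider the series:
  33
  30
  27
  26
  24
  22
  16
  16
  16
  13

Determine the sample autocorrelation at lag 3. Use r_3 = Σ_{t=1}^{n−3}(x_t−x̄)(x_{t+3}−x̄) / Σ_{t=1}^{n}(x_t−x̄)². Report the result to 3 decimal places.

Mean x̄ = (33 + 30 + 27 + 26 + 24 + 22 + 16 + 16 + 16 + 13)/10 = 22.3000
Numerator Σ_{t=1}^{7}(x_t−x̄)(x_{t+3}−x̄) = 77.7300
Denominator Σ(x_t−x̄)² = 418.1000
r_3 = 77.7300 / 418.1000 = 0.186

0.186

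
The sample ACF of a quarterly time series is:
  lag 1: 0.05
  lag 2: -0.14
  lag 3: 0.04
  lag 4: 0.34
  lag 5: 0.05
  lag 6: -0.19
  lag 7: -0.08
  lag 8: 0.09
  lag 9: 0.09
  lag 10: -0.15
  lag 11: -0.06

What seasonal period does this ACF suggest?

4

The largest autocorrelation is r_4 = 0.34; the remaining lags stay at or below 0.09.
The dominant spike at lag 4 indicates a seasonal period of 4.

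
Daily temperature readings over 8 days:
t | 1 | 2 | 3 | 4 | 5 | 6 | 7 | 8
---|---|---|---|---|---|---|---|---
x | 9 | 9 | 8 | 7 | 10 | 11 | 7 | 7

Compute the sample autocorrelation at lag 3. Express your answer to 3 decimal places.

-0.078

Mean x̄ = (9 + 9 + 8 + 7 + 10 + 11 + 7 + 7)/8 = 8.5000
Deviations from mean: 0.5000, 0.5000, -0.5000, -1.5000, 1.5000, 2.5000, -1.5000, -1.5000
Numerator Σ_{t=1}^{5}(x_t−x̄)(x_{t+3}−x̄) = -1.2500
Denominator Σ(x_t−x̄)² = 16.0000
r_3 = -1.2500 / 16.0000 = -0.078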